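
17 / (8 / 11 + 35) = 187 / 393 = 0.48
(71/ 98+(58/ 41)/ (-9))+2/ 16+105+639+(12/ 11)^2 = 13054737925/ 17502408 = 745.88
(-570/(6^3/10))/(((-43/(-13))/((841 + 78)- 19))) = -7180.23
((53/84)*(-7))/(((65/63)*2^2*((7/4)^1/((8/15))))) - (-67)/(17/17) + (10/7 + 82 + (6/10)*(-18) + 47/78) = 1909703/13650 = 139.90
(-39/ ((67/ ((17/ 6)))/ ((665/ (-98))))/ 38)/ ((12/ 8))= 1105/ 5628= 0.20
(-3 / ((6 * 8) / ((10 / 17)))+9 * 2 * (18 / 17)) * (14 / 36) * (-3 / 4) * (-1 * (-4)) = -18109 / 816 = -22.19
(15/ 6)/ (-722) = -5/ 1444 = -0.00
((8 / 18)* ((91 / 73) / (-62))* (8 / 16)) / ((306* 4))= -91 / 24929208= -0.00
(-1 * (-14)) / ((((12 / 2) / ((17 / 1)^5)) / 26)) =258413974 / 3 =86137991.33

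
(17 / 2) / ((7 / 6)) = 51 / 7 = 7.29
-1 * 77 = -77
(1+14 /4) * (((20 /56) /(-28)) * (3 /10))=-0.02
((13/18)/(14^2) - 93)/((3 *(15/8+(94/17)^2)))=-94818299/99255429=-0.96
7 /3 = 2.33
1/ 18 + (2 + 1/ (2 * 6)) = 77/ 36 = 2.14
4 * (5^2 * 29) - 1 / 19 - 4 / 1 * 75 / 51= 934783 / 323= 2894.07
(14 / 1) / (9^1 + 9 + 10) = 1 / 2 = 0.50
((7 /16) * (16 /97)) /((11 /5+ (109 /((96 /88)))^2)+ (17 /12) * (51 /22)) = 55440 /7673814433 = 0.00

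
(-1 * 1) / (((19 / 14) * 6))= -0.12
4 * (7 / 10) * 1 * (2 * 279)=7812 / 5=1562.40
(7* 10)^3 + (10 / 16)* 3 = 2744015 / 8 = 343001.88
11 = 11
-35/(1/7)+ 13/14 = -244.07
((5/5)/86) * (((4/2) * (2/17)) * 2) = 0.01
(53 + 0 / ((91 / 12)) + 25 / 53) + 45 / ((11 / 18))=74104 / 583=127.11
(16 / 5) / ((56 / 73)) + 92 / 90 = 1636 / 315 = 5.19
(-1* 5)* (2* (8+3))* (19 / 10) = -209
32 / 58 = 16 / 29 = 0.55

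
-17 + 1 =-16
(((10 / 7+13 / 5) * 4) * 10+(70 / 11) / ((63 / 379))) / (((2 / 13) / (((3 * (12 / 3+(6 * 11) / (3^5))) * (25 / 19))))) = 7770407450 / 355509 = 21857.13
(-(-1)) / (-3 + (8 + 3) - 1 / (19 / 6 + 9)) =73 / 578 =0.13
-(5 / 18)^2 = -25 / 324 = -0.08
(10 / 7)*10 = 100 / 7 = 14.29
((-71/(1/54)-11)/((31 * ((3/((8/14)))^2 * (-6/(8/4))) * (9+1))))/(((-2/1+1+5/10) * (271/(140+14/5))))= -0.16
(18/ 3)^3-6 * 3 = 198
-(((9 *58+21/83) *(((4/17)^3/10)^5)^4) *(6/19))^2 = -108697542435166355569436359450033128005849808474664624148369292839092224/101937534528945131330183363838705648813600565820551680668368901637451383419418325559870883600744427941176989748104523712222415528871587270371301025881669638692983426153659820556640625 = -0.00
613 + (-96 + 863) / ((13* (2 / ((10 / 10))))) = 1285 / 2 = 642.50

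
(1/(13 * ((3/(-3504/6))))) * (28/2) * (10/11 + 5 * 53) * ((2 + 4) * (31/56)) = -2036700/11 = -185154.55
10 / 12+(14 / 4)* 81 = 853 / 3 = 284.33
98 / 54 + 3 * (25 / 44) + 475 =478.52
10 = 10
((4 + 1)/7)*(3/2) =15/14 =1.07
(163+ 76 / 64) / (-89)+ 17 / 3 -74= -299801 / 4272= -70.18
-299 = -299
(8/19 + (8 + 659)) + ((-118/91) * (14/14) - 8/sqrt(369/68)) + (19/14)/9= 662.84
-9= -9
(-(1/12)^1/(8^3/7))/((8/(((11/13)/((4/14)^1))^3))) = -3195731/863895552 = -0.00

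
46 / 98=23 / 49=0.47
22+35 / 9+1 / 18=467 / 18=25.94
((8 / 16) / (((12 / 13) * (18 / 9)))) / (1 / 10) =65 / 24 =2.71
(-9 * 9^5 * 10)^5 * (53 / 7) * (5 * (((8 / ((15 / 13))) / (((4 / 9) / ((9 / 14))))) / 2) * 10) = -394301358696923516988209670419101500000 / 49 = -8046966504018847285473667000000000000.00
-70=-70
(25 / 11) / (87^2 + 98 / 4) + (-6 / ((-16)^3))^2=211218713 / 700687843328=0.00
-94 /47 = -2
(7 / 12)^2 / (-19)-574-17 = -1617025 / 2736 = -591.02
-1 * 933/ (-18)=311/ 6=51.83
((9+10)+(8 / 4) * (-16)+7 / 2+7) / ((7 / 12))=-30 / 7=-4.29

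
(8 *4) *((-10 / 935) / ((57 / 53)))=-3392 / 10659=-0.32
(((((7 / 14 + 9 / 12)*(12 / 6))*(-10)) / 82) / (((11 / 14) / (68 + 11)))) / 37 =-13825 / 16687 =-0.83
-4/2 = -2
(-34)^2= 1156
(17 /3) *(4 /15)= 68 /45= 1.51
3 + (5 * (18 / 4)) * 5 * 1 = 231 / 2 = 115.50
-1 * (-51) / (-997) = -51 / 997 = -0.05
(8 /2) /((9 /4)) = 16 /9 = 1.78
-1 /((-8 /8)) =1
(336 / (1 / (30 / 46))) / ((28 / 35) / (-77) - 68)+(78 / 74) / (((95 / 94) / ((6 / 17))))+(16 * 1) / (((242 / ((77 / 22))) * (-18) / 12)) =-1637334546326 / 544293894045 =-3.01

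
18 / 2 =9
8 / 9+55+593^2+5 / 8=25322797 / 72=351705.51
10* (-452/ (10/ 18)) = -8136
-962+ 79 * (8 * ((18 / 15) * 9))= 29318 / 5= 5863.60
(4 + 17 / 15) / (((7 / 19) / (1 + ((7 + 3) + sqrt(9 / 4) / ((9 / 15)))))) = 1881 / 10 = 188.10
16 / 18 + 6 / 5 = 94 / 45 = 2.09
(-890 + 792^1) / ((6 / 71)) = -3479 / 3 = -1159.67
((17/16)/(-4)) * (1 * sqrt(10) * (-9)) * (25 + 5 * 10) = 11475 * sqrt(10)/64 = 566.99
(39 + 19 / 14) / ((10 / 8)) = 226 / 7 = 32.29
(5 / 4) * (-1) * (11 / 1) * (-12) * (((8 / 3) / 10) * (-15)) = -660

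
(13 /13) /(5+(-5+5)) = 0.20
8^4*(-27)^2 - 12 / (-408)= 101523457 / 34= 2985984.03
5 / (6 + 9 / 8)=40 / 57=0.70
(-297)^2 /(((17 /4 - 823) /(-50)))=705672 /131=5386.81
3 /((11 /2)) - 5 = -4.45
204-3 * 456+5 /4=-4651 /4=-1162.75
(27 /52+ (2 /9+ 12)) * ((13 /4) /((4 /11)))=65593 /576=113.88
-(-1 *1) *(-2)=-2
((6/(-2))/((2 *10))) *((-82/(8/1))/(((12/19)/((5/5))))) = 779/320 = 2.43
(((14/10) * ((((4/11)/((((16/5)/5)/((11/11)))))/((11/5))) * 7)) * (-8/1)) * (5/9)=-12250/1089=-11.25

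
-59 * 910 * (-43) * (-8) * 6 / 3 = -36938720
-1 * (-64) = 64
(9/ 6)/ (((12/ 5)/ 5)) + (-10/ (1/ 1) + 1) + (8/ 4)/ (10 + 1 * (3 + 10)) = -1065/ 184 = -5.79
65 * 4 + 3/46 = 260.07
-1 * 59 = -59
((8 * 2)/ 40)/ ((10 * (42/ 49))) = 7/ 150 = 0.05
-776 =-776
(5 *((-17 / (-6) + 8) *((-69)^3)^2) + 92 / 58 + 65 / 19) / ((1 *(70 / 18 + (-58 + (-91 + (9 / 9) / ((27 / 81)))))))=-57976335161239887 / 1409458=-41133779907.77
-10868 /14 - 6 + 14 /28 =-10945 /14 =-781.79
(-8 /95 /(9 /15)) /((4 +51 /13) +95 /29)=-1508 /120327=-0.01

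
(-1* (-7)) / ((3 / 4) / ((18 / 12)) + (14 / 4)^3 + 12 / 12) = 56 / 355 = 0.16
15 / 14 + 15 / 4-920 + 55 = -24085 / 28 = -860.18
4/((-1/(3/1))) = -12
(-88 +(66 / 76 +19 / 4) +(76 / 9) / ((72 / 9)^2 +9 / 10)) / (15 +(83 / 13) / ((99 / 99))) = -474665633 / 123408648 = -3.85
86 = 86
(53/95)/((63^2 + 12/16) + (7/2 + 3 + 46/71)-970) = 15052/81126105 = 0.00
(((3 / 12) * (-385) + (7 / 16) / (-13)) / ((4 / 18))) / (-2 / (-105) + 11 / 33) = -18925515 / 15392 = -1229.57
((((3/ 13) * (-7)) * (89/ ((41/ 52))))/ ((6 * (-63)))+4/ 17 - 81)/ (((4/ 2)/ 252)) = -7050554/ 697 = -10115.57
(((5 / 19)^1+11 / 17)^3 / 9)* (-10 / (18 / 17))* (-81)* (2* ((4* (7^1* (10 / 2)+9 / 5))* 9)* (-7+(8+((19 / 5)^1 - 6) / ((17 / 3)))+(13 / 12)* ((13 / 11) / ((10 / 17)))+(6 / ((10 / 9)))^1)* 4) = 2061990148393728 / 370680937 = 5562708.90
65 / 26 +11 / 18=28 / 9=3.11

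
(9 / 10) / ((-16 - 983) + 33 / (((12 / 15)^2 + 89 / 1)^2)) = -15066243 / 16723460980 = -0.00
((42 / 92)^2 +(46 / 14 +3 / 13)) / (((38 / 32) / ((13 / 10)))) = 1434502 / 351785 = 4.08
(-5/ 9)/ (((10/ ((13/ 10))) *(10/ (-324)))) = 117/ 50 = 2.34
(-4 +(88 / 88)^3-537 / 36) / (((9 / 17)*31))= -3655 / 3348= -1.09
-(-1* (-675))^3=-307546875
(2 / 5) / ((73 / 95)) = 38 / 73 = 0.52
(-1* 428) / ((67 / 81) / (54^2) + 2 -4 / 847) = -85624829136 / 399227989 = -214.48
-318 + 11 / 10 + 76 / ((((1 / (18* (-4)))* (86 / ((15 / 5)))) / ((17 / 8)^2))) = -1178.86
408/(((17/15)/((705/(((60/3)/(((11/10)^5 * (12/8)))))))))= 613121157/20000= 30656.06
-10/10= -1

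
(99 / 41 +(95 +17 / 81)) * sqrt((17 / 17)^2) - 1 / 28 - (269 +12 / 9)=-16063169 / 92988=-172.74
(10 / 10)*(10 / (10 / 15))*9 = 135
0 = 0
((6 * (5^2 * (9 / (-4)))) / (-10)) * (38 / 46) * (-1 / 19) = -135 / 92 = -1.47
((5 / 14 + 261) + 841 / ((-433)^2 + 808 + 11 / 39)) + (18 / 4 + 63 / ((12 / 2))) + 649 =23784179864 / 25702579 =925.36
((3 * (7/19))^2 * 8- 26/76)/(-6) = -1.57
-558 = -558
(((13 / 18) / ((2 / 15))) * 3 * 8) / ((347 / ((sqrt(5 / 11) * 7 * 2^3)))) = 14.14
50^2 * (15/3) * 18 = 225000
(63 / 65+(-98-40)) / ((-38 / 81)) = 721467 / 2470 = 292.09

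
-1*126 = -126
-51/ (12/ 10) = -42.50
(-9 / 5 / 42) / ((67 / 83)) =-0.05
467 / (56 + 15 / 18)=2802 / 341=8.22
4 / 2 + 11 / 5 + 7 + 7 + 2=101 / 5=20.20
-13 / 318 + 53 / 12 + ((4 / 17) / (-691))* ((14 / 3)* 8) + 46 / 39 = 179438923 / 32374732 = 5.54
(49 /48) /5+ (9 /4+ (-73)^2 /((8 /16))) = 2558509 /240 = 10660.45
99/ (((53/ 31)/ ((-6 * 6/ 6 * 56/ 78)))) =-171864/ 689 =-249.44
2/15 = 0.13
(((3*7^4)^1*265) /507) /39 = 636265 /6591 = 96.54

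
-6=-6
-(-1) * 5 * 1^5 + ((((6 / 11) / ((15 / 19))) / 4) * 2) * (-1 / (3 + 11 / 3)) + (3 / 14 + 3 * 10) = 270751 / 7700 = 35.16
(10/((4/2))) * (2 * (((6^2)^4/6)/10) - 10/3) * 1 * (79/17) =66340882/51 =1300801.61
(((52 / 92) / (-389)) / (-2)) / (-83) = -13 / 1485202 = -0.00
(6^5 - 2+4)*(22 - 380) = -2784524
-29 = -29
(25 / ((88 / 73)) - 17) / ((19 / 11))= 329 / 152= 2.16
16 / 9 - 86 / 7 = -662 / 63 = -10.51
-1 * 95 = -95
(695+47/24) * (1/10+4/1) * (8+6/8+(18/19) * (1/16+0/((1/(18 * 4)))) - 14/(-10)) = 5321176513/182400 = 29173.12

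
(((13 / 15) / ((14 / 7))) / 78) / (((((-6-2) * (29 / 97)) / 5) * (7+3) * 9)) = -97 / 751680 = -0.00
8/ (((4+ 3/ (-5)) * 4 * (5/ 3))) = 6/ 17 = 0.35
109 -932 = -823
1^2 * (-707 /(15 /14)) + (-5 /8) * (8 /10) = -19811 /30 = -660.37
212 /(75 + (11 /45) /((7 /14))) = 9540 /3397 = 2.81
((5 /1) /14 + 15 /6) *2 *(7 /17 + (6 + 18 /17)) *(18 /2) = 45720 /119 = 384.20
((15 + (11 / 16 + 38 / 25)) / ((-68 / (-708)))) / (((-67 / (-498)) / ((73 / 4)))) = 22144875507 / 911200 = 24302.98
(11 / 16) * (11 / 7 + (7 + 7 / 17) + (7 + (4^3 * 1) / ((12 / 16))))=198935 / 2856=69.66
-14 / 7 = -2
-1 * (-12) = 12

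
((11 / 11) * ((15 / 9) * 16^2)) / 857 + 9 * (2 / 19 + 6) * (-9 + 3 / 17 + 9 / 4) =-299537417 / 830433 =-360.70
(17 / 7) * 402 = 6834 / 7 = 976.29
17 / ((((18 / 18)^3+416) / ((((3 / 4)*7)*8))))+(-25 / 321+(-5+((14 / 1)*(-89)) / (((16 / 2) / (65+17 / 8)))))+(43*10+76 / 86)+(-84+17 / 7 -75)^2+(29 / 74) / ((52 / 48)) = 14487.77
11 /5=2.20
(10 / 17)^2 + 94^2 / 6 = 1277102 / 867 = 1473.01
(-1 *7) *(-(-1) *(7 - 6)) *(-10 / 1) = 70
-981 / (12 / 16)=-1308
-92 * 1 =-92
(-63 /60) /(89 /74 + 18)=-111 /2030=-0.05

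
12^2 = 144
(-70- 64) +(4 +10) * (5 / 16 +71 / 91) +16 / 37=-455101 / 3848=-118.27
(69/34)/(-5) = -69/170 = -0.41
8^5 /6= 16384 /3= 5461.33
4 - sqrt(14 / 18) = 4 - sqrt(7) / 3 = 3.12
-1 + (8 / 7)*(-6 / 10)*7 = -29 / 5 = -5.80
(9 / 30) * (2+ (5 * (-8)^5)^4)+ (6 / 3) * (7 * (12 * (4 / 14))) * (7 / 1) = 1080863910568919041683 / 5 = 216172782113783808336.60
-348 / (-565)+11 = 6563 / 565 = 11.62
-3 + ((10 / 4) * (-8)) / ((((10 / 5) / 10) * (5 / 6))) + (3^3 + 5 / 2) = -93.50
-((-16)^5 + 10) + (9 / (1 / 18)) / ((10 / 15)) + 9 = 1048818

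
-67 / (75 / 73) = -4891 / 75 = -65.21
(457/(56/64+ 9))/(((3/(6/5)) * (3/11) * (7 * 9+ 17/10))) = 160864/153339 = 1.05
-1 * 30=-30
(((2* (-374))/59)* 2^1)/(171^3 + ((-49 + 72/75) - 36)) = -18700/3687593633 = -0.00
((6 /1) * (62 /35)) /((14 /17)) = 3162 /245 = 12.91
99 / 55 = 9 / 5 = 1.80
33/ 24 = 11/ 8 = 1.38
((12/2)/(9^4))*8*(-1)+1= 0.99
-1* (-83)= 83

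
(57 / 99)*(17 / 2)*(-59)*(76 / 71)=-724166 / 2343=-309.08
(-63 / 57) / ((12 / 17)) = -119 / 76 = -1.57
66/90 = 11/15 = 0.73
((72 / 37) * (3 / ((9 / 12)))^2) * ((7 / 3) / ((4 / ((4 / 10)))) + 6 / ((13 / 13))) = 35904 / 185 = 194.08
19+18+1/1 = 38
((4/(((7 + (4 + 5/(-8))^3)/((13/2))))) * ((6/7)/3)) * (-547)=-14563328/162869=-89.42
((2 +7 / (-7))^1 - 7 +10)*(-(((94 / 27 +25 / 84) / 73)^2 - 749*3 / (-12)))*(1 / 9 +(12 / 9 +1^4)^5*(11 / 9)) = -26394333729169640 / 416311216083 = -63400.49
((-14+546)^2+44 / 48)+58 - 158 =3395099 / 12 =282924.92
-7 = -7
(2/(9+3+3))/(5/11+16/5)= 0.04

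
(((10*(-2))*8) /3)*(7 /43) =-1120 /129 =-8.68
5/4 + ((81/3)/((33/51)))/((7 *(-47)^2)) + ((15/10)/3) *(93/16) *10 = 82502449/2721488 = 30.32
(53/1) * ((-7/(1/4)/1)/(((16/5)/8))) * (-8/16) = 1855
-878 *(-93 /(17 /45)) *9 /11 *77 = 13617005.29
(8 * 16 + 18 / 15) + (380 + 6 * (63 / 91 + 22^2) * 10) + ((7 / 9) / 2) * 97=34665299 / 1170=29628.46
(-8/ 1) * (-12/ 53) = 96/ 53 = 1.81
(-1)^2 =1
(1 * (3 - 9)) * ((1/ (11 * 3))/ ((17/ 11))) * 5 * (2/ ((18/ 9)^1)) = -10/ 17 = -0.59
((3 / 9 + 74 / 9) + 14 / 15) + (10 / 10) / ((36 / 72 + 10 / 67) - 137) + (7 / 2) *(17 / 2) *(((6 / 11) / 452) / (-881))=6208645539323 / 654815830680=9.48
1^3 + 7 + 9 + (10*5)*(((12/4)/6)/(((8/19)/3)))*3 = 4411/8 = 551.38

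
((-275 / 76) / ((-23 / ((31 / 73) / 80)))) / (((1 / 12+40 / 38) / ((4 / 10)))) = 1023 / 3478888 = 0.00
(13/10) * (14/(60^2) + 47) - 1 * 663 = -10834109/18000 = -601.89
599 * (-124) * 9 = -668484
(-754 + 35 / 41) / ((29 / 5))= -154395 / 1189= -129.85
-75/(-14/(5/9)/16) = 1000/21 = 47.62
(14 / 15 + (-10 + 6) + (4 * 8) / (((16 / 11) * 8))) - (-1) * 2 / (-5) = -0.72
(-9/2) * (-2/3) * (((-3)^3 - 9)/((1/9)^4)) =-708588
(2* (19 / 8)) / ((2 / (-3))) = -57 / 8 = -7.12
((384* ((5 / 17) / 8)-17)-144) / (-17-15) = 2497 / 544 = 4.59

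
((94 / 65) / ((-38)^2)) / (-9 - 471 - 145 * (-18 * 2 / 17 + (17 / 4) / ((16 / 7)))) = -25568 / 11298280175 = -0.00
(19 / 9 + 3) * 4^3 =2944 / 9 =327.11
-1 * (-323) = 323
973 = 973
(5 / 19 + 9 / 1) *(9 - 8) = 176 / 19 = 9.26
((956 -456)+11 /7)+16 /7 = 3527 /7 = 503.86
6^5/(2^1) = 3888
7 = 7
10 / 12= 5 / 6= 0.83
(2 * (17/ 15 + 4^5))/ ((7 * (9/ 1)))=30754/ 945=32.54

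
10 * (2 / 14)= 10 / 7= 1.43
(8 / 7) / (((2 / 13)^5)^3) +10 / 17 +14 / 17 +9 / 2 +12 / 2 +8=870160181249248341 / 487424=1785222273111.80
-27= -27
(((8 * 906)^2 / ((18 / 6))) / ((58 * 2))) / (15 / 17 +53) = 18605616 / 6641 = 2801.63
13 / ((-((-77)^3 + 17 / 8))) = 104 / 3652247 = 0.00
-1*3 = -3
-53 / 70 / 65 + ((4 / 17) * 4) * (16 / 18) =574291 / 696150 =0.82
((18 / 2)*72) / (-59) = -648 / 59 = -10.98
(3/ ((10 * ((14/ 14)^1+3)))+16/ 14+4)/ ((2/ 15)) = 4383/ 112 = 39.13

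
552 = 552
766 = 766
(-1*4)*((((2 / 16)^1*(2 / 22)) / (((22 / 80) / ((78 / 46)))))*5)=-3900 / 2783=-1.40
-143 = -143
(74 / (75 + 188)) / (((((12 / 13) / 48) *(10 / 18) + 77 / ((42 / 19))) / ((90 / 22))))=1558440 / 47176151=0.03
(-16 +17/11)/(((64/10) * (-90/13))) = 689/2112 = 0.33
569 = 569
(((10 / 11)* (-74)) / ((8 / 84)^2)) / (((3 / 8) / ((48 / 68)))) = -2610720 / 187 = -13961.07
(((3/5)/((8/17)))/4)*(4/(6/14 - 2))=-357/440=-0.81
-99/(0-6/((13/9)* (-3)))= -143/2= -71.50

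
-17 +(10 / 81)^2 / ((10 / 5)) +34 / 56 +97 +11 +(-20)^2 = 90313565 / 183708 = 491.61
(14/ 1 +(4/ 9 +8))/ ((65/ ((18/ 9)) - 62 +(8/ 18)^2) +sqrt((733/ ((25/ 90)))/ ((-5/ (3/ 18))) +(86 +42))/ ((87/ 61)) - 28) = -709656572700/ 1800948934789 - 1736662680 * sqrt(1001)/ 1800948934789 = -0.42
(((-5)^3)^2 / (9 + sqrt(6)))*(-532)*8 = -7980000 + 2660000*sqrt(6) / 3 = -5808119.09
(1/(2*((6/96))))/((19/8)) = 64/19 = 3.37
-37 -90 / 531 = -37.17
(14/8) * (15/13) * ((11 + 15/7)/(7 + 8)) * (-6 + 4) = -46/13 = -3.54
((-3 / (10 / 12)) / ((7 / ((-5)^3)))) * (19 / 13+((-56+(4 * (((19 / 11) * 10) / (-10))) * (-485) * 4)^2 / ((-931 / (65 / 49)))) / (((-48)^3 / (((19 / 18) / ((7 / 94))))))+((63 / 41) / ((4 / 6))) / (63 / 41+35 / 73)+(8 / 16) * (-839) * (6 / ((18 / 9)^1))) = -5419715066824036075 / 68914082004768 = -78644.52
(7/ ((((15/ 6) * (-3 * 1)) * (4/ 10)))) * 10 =-70/ 3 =-23.33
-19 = -19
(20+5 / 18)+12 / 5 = 2041 / 90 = 22.68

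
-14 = -14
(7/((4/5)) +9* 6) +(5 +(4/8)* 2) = 275/4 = 68.75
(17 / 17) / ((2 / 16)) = 8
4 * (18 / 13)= 5.54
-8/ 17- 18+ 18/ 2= -161/ 17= -9.47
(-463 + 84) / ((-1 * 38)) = 379 / 38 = 9.97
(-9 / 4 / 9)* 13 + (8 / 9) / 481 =-56245 / 17316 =-3.25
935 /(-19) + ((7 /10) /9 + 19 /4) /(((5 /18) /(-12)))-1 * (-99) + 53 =-50241 /475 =-105.77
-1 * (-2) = 2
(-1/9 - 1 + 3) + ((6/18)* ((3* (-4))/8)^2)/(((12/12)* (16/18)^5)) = 3822547/1179648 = 3.24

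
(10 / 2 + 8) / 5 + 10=63 / 5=12.60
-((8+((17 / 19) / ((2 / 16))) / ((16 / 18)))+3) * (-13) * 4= 18824 / 19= 990.74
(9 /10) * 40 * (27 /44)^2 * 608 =997272 /121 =8241.92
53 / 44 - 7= -255 / 44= -5.80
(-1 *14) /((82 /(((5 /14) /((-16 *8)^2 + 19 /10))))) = -25 /6718219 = -0.00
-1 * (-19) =19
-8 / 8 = -1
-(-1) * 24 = 24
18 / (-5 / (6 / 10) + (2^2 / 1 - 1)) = -27 / 8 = -3.38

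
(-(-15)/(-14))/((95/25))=-75/266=-0.28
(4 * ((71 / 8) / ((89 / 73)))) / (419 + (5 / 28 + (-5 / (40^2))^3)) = 594427904000 / 8557305855377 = 0.07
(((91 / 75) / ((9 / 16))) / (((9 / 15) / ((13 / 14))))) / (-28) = -338 / 2835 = -0.12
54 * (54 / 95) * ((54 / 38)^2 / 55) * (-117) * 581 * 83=-6358601.93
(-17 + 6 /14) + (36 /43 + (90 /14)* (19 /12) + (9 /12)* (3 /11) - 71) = -76.35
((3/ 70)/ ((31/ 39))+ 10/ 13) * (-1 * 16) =-13.17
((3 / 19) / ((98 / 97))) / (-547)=-291 / 1018514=-0.00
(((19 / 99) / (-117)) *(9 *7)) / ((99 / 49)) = -6517 / 127413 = -0.05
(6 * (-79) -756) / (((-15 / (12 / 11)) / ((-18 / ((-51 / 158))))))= 932832 / 187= 4988.41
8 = 8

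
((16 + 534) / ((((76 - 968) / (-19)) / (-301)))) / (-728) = 224675 / 46384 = 4.84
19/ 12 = 1.58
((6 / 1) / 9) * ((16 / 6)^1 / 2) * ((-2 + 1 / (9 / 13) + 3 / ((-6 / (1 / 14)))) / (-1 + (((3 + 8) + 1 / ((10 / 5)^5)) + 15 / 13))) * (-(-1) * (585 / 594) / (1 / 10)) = -40289600 / 87062283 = -0.46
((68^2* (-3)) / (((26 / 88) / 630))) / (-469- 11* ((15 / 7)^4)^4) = 399347498141278768620 / 29358906751394569271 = 13.60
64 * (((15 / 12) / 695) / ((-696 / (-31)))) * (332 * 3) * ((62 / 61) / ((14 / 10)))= 6381040 / 1721237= 3.71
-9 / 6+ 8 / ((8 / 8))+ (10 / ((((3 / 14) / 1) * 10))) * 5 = 29.83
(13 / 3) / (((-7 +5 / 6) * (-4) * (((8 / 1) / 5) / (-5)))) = -325 / 592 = -0.55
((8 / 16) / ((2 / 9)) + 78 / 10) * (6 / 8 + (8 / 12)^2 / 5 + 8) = 106597 / 1200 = 88.83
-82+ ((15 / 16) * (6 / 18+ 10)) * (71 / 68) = -78211 / 1088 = -71.89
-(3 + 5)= -8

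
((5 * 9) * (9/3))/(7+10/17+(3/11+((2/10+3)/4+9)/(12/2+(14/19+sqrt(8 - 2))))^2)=14.39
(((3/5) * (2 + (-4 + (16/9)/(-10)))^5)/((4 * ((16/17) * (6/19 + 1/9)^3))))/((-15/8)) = 53.52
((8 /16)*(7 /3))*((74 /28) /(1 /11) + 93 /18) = 719 /18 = 39.94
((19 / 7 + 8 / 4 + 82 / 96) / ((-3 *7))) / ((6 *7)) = -0.01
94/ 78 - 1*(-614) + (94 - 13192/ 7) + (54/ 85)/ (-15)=-136376789/ 116025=-1175.41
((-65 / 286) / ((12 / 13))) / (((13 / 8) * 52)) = -5 / 1716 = -0.00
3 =3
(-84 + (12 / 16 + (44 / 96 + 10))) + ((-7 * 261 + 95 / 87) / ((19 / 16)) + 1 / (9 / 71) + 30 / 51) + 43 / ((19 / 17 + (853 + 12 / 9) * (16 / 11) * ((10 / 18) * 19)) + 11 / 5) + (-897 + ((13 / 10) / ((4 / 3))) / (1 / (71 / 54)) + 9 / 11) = -309862010070058277 / 124102766276720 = -2496.82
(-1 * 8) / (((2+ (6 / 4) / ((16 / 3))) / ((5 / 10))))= -128 / 73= -1.75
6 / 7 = 0.86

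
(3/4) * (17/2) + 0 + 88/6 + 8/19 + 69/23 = 11155/456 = 24.46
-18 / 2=-9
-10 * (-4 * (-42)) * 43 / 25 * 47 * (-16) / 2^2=2716224 / 5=543244.80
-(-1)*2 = 2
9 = 9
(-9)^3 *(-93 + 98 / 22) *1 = 710046 / 11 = 64549.64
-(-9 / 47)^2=-0.04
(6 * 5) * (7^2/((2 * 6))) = 245/2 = 122.50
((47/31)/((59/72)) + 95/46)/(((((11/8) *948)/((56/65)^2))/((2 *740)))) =305785163264/92670025305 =3.30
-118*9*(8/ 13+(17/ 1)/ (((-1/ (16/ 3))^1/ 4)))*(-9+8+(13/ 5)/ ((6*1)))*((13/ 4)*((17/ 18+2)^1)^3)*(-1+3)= -52711241743/ 1458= -36153115.05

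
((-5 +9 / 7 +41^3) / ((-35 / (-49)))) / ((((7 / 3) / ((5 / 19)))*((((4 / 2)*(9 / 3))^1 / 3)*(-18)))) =-160807 / 532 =-302.27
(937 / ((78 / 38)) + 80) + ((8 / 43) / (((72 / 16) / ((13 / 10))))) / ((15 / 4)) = 202435433 / 377325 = 536.50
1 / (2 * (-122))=-1 / 244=-0.00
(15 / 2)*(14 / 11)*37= 3885 / 11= 353.18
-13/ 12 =-1.08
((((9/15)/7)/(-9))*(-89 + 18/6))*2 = 172/105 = 1.64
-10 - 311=-321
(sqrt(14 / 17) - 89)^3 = -11988211 / 17 + 403985 * sqrt(238) / 289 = -683623.56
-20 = -20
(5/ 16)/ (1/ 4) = 5/ 4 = 1.25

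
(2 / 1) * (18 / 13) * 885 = 31860 / 13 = 2450.77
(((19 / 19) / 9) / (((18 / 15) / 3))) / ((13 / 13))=5 / 18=0.28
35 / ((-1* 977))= -35 / 977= -0.04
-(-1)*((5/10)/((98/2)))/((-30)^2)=1/88200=0.00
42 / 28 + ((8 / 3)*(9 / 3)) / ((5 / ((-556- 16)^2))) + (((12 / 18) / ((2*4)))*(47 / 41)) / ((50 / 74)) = 6439001309 / 12300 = 523496.04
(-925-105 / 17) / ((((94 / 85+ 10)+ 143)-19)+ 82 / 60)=-474900 / 69601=-6.82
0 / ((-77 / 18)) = 0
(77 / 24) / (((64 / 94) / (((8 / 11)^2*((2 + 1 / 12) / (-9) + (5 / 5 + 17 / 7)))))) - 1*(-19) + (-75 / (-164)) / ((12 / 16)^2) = 16238183 / 584496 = 27.78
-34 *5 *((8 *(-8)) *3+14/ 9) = 291380/ 9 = 32375.56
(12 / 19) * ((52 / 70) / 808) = 39 / 67165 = 0.00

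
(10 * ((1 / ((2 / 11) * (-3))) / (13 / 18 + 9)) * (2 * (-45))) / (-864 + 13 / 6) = -7128 / 36197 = -0.20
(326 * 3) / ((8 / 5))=2445 / 4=611.25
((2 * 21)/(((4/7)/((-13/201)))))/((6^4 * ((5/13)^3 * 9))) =-1399489/195372000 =-0.01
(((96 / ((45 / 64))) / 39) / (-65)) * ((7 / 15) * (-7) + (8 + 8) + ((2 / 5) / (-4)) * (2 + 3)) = -375808 / 570375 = -0.66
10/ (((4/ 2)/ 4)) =20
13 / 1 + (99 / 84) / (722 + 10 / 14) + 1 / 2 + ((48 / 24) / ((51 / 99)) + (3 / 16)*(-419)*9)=-949030743 / 1376048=-689.68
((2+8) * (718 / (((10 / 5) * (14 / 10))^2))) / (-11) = -44875 / 539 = -83.26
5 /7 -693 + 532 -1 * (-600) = 3078 /7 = 439.71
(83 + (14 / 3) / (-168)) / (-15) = -2987 / 540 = -5.53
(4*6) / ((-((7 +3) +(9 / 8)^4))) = -2.07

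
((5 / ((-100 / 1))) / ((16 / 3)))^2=9 / 102400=0.00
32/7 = 4.57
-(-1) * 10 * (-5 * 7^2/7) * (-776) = 271600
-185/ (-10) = 37/ 2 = 18.50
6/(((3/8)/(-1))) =-16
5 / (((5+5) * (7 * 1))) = 1 / 14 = 0.07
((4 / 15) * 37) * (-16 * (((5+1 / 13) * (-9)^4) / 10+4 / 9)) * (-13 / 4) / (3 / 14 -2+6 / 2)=16152292576 / 11475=1407607.20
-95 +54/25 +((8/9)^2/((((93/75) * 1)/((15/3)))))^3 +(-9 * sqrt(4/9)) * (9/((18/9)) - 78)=150603110465024/395803970775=380.50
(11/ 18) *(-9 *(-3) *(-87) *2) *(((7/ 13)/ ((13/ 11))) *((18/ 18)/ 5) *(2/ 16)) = -221067/ 6760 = -32.70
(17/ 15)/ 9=17/ 135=0.13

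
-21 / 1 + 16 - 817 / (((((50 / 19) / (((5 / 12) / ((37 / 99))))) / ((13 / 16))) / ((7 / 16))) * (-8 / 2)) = 39037969 / 1515520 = 25.76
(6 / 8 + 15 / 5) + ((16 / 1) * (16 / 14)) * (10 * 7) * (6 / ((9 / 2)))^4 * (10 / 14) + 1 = 6564373 / 2268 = 2894.34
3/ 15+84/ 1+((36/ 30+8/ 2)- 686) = -2983/ 5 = -596.60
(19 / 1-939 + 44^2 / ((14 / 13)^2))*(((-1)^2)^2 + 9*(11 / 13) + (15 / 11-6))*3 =62674212 / 7007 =8944.51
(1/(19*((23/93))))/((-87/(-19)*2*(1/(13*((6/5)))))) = 1209/3335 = 0.36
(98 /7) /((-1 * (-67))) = 14 /67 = 0.21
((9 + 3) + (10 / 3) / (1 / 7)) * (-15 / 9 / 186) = -265 / 837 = -0.32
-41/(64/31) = -1271/64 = -19.86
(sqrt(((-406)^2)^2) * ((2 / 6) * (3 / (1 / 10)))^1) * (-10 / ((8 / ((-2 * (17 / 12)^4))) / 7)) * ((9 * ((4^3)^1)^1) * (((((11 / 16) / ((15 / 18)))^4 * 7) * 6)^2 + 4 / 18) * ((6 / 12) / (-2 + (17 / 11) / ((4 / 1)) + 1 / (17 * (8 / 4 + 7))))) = -25163722843389407164615171829 / 3190652928000000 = -7886700124153.84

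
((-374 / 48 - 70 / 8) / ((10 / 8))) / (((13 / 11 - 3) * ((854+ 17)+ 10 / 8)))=4367 / 523350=0.01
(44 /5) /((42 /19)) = 418 /105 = 3.98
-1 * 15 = -15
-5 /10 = -1 /2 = -0.50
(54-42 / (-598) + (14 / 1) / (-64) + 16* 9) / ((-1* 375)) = -1893043 / 3588000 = -0.53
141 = 141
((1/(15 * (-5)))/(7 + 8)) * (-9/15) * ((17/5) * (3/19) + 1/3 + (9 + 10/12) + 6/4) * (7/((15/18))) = 48692/890625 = 0.05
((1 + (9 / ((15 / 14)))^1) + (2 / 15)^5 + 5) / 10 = 5467516 / 3796875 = 1.44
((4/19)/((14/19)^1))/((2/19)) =19/7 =2.71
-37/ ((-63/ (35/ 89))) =185/ 801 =0.23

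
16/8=2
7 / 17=0.41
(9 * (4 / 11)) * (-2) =-72 / 11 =-6.55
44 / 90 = 22 / 45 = 0.49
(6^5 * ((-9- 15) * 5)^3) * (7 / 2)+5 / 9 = -423263231995 / 9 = -47029247999.44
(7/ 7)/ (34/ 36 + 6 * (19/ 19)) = 18/ 125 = 0.14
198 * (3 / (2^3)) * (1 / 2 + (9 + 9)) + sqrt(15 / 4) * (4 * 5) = 10 * sqrt(15) + 10989 / 8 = 1412.35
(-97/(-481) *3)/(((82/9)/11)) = 28809/39442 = 0.73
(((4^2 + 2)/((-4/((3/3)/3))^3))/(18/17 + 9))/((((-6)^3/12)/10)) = 85/147744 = 0.00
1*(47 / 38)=47 / 38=1.24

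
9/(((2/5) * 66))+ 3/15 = 119/220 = 0.54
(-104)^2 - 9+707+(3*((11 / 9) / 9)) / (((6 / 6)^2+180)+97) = 86424095 / 7506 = 11514.00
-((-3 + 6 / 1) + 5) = -8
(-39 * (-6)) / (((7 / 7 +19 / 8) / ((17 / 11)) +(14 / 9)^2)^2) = 2184340608 / 197831413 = 11.04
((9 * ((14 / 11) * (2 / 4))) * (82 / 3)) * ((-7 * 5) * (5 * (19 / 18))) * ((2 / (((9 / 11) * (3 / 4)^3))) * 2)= -335108.92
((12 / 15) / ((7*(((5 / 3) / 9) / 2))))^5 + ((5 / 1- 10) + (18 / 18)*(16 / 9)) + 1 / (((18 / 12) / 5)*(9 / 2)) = 1698227005427 / 4431533203125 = 0.38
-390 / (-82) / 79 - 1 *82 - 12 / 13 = -3489107 / 42107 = -82.86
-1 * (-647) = 647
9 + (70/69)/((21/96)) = 941/69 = 13.64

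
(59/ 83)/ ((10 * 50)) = 59/ 41500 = 0.00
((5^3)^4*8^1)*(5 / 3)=9765625000 / 3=3255208333.33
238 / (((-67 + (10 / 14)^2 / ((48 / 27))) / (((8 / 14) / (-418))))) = 53312 / 10931327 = 0.00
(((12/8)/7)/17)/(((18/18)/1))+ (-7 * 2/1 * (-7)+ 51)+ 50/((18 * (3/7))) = 999205/6426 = 155.49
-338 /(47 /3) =-21.57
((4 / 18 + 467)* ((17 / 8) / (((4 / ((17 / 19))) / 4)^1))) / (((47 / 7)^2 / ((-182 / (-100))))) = 35.86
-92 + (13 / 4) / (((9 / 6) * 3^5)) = -134123 / 1458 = -91.99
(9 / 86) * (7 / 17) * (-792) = -24948 / 731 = -34.13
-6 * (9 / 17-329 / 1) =33504 / 17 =1970.82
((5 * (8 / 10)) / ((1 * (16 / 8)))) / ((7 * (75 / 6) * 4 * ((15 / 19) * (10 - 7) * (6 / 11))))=209 / 47250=0.00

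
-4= -4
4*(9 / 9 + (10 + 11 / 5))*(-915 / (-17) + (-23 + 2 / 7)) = 977328 / 595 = 1642.57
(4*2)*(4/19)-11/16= 303/304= 1.00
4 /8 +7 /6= 1.67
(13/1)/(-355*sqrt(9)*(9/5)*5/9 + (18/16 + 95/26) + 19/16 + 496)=-2704/117111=-0.02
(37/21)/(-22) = -37/462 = -0.08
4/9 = 0.44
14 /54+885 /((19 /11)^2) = 2893822 /9747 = 296.89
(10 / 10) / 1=1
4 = 4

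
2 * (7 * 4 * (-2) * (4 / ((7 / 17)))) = -1088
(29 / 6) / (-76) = -29 / 456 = -0.06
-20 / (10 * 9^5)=-2 / 59049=-0.00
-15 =-15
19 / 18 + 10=199 / 18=11.06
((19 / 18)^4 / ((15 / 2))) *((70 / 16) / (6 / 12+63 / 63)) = 912247 / 1889568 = 0.48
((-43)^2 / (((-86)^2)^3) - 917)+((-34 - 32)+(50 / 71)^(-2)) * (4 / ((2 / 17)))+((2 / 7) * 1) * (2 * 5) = -2957549606673097 / 957264280000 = -3089.59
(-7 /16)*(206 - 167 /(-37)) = -54523 /592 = -92.10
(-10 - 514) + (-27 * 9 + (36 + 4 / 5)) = -3651 / 5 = -730.20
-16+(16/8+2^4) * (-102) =-1852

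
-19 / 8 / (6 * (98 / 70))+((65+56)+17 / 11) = 451883 / 3696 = 122.26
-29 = -29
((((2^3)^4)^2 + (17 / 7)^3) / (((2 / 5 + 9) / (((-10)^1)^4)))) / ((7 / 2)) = 575459000100000 / 112847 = 5099462104.44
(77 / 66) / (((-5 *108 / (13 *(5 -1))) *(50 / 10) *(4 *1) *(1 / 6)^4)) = -182 / 25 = -7.28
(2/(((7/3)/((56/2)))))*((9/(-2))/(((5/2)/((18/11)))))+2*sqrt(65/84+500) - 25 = -5263/55+sqrt(883365)/21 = -50.93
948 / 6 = 158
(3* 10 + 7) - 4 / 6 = 109 / 3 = 36.33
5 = 5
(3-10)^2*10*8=3920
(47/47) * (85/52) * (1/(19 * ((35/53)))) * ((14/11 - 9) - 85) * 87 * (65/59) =-99943425/86317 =-1157.86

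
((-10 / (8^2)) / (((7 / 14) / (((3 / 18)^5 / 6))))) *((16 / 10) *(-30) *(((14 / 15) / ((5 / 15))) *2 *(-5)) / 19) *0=0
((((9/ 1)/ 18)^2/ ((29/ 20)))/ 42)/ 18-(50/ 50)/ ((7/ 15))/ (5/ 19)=-178519/ 21924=-8.14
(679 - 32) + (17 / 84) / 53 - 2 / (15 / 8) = 14378561 / 22260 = 645.94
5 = 5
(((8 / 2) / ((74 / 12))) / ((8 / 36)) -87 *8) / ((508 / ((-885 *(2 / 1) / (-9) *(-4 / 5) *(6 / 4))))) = 1512996 / 4699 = 321.98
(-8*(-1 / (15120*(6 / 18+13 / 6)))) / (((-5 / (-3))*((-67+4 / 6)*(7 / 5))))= -1 / 731325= -0.00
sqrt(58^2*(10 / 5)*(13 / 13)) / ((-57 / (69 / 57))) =-1.74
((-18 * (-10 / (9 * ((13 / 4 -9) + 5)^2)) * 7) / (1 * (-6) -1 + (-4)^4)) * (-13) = -29120 / 2241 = -12.99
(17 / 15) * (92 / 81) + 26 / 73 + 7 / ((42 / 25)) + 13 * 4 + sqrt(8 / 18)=10373189 / 177390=58.48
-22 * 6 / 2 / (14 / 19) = -627 / 7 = -89.57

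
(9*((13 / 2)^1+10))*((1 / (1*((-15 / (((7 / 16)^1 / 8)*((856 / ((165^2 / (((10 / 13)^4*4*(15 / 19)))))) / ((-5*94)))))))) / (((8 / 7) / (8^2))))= 629160 / 280554703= 0.00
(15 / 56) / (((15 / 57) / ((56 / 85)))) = 57 / 85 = 0.67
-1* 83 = -83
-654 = -654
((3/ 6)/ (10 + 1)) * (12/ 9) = 2/ 33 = 0.06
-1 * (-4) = 4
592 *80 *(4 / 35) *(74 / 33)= 12137.28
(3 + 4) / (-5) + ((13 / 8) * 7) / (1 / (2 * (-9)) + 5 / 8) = 3808 / 205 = 18.58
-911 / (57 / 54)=-16398 / 19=-863.05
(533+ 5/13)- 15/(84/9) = 193567/364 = 531.78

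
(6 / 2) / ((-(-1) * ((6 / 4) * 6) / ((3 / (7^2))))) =0.02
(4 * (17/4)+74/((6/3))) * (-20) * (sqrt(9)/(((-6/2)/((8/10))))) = 864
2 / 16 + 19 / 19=9 / 8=1.12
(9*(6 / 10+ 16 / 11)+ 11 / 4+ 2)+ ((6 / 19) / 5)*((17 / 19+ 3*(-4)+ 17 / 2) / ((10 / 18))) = 22.94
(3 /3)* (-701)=-701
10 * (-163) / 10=-163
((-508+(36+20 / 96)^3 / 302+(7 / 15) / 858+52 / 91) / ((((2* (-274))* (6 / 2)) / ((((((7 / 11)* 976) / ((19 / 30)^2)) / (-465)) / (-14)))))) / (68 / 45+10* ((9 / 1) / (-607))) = 1354875485552106185 / 36439362478160049408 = 0.04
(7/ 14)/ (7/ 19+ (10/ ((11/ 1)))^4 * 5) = 0.13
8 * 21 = 168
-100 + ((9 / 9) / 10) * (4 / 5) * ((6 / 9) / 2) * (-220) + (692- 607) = -313 / 15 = -20.87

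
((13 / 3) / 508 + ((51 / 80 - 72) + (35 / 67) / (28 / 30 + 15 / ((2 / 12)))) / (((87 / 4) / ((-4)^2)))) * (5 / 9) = -264976516141 / 9087714108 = -29.16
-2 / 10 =-0.20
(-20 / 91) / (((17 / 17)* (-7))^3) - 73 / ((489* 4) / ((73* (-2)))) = 166353637 / 30526314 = 5.45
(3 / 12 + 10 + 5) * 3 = 183 / 4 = 45.75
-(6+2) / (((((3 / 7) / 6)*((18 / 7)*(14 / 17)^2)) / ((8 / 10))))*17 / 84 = -9826 / 945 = -10.40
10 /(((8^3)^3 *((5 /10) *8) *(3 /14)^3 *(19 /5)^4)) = 1071875 /118066872582144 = 0.00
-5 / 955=-1 / 191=-0.01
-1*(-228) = 228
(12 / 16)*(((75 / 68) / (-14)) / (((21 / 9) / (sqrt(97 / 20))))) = -135*sqrt(485) / 53312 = -0.06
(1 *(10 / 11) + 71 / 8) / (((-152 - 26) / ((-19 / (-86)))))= -16359 / 1347104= -0.01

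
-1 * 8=-8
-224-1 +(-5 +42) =-188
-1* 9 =-9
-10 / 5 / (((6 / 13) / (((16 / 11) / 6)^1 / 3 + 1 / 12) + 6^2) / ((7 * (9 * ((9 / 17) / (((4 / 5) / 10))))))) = -1330875 / 61948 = -21.48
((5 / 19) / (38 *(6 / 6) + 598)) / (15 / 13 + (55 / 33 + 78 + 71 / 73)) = 949 / 187596044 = 0.00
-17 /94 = -0.18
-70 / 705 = -14 / 141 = -0.10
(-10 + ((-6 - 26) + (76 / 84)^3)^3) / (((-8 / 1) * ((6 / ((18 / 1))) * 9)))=24269250202771967 / 19062721117944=1273.13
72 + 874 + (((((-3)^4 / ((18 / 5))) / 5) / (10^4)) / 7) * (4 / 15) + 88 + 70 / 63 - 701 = 526225027 / 1575000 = 334.11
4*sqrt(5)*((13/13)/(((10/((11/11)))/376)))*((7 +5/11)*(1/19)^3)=61664*sqrt(5)/377245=0.37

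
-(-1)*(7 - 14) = -7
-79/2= -39.50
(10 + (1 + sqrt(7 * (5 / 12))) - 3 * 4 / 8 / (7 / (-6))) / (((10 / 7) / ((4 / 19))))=7 * sqrt(105) / 285 + 172 / 95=2.06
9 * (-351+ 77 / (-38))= -120735 / 38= -3177.24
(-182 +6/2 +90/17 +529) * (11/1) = 66440/17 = 3908.24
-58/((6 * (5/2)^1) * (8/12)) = -29/5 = -5.80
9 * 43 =387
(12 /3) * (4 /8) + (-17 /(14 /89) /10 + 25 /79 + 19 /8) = -135279 /22120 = -6.12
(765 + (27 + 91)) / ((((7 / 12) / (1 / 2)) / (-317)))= -1679466 / 7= -239923.71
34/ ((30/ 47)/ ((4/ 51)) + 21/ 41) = 131036/ 33339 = 3.93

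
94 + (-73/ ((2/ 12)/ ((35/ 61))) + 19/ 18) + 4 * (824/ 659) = -109444963/ 723582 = -151.25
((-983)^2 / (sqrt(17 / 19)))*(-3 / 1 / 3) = -966289*sqrt(323) / 17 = -1021549.41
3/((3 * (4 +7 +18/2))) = 1/20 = 0.05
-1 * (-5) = 5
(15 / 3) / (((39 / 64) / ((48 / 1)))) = 5120 / 13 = 393.85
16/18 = 8/9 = 0.89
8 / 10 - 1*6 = -26 / 5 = -5.20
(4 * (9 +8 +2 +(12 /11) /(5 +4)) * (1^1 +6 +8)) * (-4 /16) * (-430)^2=-583359500 /11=-53032681.82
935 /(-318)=-935 /318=-2.94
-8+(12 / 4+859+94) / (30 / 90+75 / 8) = 21080 / 233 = 90.47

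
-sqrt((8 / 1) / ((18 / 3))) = -2 * sqrt(3) / 3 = -1.15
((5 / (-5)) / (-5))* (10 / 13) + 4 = 54 / 13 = 4.15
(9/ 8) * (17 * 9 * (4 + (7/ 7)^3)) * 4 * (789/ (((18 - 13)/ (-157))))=-170573121/ 2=-85286560.50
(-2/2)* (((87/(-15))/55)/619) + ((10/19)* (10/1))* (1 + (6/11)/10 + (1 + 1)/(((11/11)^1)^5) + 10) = 222221551/3234275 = 68.71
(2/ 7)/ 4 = 1/ 14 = 0.07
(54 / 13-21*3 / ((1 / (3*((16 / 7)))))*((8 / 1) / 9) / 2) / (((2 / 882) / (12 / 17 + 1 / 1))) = -31230738 / 221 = -141315.56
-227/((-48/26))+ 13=3263/24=135.96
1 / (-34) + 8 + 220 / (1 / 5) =37671 / 34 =1107.97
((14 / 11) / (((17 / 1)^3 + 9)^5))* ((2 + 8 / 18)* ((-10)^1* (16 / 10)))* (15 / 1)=-70 / 270819120420864903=-0.00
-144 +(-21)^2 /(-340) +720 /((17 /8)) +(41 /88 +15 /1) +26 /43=67414789 /321640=209.60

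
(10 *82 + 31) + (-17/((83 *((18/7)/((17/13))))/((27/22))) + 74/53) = 2144501595/2516228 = 852.27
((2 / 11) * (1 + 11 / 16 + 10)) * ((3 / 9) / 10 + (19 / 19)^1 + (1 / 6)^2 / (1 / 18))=391 / 120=3.26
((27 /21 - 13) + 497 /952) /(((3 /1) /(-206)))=768.53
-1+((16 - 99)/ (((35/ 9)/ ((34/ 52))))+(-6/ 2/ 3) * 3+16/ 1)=-1779/ 910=-1.95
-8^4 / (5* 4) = -1024 / 5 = -204.80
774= 774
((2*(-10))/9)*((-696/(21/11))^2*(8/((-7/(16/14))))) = 385777.27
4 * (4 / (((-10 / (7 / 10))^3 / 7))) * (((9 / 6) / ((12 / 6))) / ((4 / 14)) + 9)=-223293 / 500000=-0.45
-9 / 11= -0.82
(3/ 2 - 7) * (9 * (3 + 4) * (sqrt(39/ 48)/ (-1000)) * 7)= 4851 * sqrt(13)/ 8000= 2.19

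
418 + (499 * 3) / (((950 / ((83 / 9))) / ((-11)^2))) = 6202757 / 2850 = 2176.41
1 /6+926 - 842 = 505 /6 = 84.17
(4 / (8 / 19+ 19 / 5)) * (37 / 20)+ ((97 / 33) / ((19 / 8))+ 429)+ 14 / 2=110374129 / 251427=438.99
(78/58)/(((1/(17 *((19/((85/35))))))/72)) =373464/29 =12878.07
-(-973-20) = 993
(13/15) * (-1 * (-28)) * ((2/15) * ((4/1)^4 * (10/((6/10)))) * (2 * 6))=1490944/9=165660.44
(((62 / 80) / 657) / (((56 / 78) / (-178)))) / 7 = -35867 / 858480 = -0.04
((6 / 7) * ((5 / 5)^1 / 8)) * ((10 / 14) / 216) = 5 / 14112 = 0.00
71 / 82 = 0.87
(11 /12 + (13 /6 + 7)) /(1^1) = 121 /12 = 10.08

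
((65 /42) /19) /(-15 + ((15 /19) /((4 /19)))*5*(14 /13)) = 169 /10773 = 0.02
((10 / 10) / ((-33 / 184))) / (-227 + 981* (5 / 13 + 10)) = -0.00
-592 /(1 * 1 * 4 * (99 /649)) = -970.22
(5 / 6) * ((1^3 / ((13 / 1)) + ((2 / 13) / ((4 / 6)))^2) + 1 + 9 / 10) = 3431 / 2028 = 1.69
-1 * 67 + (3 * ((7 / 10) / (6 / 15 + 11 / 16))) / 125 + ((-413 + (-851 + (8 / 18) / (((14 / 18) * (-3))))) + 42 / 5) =-100696249 / 76125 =-1322.78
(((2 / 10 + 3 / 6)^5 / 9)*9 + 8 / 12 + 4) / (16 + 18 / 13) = 0.28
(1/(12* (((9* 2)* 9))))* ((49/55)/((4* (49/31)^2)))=961/20956320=0.00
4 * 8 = 32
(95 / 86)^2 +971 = 7190541 / 7396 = 972.22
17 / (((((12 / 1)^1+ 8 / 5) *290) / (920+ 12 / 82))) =18863 / 4756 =3.97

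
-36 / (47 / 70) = -2520 / 47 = -53.62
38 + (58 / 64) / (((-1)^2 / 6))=695 / 16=43.44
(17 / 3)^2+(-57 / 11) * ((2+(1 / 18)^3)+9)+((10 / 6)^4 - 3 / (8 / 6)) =-415357 / 21384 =-19.42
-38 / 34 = -19 / 17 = -1.12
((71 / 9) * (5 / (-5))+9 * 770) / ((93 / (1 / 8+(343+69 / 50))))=1430821133 / 55800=25641.96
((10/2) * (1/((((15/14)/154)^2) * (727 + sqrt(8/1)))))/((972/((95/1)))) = 2293123756/165125061 - 6308456 * sqrt(2)/165125061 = 13.83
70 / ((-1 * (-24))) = 35 / 12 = 2.92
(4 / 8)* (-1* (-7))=7 / 2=3.50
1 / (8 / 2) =0.25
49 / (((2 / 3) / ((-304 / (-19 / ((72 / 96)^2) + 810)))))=-14364 / 499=-28.79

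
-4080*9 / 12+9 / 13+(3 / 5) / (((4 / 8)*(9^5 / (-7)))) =-3914063147 / 1279395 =-3059.31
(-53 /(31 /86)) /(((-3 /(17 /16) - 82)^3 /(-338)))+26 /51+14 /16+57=276389375275759 /4740538205928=58.30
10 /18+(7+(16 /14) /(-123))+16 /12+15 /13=336913 /33579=10.03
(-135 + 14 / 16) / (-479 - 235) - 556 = -3174799 / 5712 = -555.81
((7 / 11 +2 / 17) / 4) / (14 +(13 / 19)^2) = 16967 / 1302268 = 0.01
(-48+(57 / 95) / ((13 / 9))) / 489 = -1031 / 10595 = -0.10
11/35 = 0.31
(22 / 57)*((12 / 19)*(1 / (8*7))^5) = 11 / 24851771392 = 0.00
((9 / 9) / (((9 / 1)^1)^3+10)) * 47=47 / 739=0.06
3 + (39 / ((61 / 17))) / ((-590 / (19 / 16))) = 1714923 / 575840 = 2.98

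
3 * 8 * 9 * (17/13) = 3672/13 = 282.46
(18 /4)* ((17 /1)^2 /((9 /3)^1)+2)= 442.50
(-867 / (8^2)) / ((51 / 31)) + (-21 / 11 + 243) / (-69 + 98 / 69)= -38742643 / 3282752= -11.80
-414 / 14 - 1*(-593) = 3944 / 7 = 563.43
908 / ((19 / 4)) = 191.16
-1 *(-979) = 979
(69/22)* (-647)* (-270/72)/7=669645/616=1087.09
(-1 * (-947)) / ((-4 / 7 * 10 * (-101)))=6629 / 4040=1.64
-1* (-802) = 802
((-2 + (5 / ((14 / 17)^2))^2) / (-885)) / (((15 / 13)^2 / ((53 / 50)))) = -0.05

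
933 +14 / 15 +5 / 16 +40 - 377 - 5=142139 / 240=592.25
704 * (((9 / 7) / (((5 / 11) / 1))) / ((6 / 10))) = 23232 / 7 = 3318.86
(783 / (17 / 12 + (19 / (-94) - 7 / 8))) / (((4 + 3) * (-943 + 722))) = -883224 / 592501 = -1.49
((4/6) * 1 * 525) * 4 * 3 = 4200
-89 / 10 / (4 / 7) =-623 / 40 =-15.58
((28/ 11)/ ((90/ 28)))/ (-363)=-392/ 179685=-0.00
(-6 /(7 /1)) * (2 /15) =-4 /35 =-0.11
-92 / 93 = -0.99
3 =3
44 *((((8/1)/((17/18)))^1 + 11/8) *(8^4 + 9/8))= 482772433/272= 1774898.65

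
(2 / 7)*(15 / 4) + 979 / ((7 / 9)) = 17637 / 14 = 1259.79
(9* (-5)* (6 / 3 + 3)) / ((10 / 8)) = -180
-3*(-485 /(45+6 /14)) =3395 /106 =32.03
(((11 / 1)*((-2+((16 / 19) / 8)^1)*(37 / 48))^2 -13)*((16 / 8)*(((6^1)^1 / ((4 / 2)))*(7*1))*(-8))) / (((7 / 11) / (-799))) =1593700581 / 361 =4414683.05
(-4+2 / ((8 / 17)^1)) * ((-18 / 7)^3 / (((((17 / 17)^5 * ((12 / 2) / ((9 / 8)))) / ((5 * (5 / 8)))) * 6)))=-18225 / 43904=-0.42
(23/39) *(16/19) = 368/741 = 0.50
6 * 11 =66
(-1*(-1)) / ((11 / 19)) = 19 / 11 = 1.73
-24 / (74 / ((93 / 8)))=-279 / 74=-3.77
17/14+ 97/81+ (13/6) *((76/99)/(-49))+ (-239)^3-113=-1192067922545/87318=-13652029.62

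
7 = 7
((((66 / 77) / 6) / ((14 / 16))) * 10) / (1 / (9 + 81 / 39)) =11520 / 637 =18.08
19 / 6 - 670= -4001 / 6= -666.83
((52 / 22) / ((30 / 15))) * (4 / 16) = 13 / 44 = 0.30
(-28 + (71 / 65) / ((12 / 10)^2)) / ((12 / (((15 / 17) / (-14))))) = 63745 / 445536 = 0.14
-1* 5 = -5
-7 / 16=-0.44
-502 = -502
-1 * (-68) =68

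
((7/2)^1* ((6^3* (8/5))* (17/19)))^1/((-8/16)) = -205632/95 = -2164.55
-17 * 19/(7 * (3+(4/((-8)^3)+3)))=-41344/5369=-7.70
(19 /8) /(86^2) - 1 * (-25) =25.00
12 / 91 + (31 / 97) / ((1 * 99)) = 118057 / 873873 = 0.14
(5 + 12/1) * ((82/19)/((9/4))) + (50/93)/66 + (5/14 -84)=-41655707/816354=-51.03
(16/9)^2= 256/81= 3.16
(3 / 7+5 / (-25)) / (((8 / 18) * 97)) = 18 / 3395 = 0.01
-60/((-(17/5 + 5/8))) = 2400/161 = 14.91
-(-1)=1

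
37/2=18.50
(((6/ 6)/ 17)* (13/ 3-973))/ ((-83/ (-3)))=-2906/ 1411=-2.06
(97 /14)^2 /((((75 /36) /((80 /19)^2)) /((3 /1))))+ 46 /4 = 43763519 /35378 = 1237.03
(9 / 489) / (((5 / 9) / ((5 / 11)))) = 27 / 1793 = 0.02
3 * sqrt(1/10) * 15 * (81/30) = 243 * sqrt(10)/20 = 38.42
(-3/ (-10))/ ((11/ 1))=3/ 110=0.03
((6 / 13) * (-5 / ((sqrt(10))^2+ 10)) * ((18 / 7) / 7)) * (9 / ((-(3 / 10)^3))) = 9000 / 637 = 14.13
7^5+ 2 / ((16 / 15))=134471 / 8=16808.88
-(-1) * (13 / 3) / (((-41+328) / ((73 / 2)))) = 949 / 1722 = 0.55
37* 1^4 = 37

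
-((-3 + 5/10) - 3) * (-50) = -275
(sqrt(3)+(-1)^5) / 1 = -1+sqrt(3) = 0.73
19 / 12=1.58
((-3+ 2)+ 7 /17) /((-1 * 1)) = 10 /17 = 0.59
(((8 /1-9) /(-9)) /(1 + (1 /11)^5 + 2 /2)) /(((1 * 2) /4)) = 322102 /2898927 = 0.11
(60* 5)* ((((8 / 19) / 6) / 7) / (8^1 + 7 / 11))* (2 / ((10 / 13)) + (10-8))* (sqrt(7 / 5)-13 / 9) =-52624 / 22743 + 4048* sqrt(35) / 12635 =-0.42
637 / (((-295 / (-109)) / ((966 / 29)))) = 67072278 / 8555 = 7840.13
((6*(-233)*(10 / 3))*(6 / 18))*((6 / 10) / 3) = -932 / 3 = -310.67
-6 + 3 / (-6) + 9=5 / 2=2.50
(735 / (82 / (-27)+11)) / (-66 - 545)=-3969 / 26273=-0.15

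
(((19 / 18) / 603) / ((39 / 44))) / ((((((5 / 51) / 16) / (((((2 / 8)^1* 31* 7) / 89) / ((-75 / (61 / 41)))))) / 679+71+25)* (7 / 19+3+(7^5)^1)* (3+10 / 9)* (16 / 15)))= 3033738589805 / 10870745526921586573098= 0.00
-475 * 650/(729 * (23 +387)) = -30875/29889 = -1.03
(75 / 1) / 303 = 25 / 101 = 0.25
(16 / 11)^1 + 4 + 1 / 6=371 / 66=5.62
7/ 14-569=-1137/ 2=-568.50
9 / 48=3 / 16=0.19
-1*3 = -3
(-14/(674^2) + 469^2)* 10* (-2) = -499615016110/113569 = -4399220.00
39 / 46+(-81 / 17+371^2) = 107632199 / 782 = 137637.08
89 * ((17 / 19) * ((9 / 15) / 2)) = 4539 / 190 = 23.89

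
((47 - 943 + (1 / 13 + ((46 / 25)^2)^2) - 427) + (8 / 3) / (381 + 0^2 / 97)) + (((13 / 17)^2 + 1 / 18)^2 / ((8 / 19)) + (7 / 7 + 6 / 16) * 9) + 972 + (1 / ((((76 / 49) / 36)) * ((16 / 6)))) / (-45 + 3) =-326.31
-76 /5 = -15.20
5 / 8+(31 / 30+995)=119599 / 120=996.66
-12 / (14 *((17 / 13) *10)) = -39 / 595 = -0.07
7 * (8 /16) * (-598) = -2093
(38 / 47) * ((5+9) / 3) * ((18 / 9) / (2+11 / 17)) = 18088 / 6345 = 2.85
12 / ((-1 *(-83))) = 12 / 83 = 0.14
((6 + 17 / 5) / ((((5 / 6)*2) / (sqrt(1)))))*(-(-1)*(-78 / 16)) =-5499 / 200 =-27.50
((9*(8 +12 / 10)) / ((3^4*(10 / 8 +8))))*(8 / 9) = 1472 / 14985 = 0.10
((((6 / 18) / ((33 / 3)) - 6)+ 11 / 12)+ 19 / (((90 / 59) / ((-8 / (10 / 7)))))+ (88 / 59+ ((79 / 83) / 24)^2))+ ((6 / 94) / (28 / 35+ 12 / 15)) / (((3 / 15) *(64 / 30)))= -295403146068421 / 4034595206400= -73.22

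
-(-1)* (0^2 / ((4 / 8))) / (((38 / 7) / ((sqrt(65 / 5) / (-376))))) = 0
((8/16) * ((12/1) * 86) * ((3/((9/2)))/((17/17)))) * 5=1720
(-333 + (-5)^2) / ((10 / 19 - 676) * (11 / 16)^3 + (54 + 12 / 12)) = 1089536 / 581897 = 1.87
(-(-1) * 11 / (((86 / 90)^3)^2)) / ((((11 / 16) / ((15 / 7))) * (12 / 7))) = 166075312500 / 6321363049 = 26.27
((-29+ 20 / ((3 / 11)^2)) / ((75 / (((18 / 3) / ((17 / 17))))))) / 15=4318 / 3375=1.28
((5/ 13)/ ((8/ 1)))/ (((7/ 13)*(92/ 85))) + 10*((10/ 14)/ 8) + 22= 118369/ 5152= 22.98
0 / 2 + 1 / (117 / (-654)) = -218 / 39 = -5.59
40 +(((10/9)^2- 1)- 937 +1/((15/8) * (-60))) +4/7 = -12703676/14175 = -896.20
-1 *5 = -5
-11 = -11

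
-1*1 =-1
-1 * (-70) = 70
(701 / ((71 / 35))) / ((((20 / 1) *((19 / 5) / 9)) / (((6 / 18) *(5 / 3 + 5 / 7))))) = 32.48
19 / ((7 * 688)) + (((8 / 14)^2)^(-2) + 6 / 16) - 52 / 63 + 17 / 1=17984261 / 693504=25.93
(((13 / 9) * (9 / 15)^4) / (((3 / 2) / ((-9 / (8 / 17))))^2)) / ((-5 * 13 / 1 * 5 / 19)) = -1.78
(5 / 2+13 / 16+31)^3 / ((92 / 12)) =496407447 / 94208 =5269.27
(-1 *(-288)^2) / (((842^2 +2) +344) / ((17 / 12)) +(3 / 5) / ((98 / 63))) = -32901120 / 198606953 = -0.17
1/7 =0.14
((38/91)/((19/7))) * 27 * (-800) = -43200/13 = -3323.08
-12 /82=-6 /41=-0.15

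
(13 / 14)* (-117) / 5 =-1521 / 70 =-21.73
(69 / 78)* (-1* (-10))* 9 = 1035 / 13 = 79.62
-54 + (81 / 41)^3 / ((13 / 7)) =-44662455 / 895973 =-49.85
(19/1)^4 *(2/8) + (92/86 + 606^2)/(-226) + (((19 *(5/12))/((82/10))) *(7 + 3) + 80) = 74216954663/2390628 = 31044.96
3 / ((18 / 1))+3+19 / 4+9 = 203 / 12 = 16.92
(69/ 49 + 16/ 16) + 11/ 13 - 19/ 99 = 193124/ 63063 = 3.06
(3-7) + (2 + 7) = 5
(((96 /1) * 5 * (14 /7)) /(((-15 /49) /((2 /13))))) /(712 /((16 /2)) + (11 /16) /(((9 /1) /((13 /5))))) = -4515840 /834899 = -5.41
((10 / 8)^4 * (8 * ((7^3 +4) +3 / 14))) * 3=9114375 / 448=20344.59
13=13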